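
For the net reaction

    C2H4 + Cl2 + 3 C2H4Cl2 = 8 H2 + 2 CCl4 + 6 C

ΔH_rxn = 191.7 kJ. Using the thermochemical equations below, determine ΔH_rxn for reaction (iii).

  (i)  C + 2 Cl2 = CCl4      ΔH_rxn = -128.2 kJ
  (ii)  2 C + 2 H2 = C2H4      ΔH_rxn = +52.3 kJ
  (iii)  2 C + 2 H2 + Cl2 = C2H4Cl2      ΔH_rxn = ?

(i) × 2: (2)·(-128.2) = -256.4 kJ
(ii) reversed: -52.3 kJ
(iii) reversed and × 3: contributes −3·x
+191.7 = (-256.4) + (-52.3) − 3·x
x = (+191.7 − (-308.7)) / (-3) = -166.8 kJ

ΔH_rxn = -166.8 kJ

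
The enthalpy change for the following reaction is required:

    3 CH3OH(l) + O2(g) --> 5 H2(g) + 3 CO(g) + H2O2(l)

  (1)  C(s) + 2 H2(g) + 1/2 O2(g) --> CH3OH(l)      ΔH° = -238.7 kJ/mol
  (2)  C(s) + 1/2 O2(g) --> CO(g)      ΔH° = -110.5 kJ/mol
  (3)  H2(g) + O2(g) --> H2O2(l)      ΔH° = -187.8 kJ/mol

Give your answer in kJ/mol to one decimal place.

(1) reversed and × 3 (CH3OH(l) must end up as a reactant; scale by 3 for the 3 CH3OH(l)): (-3)·(-238.7) = +716.1 kJ/mol
(2) × 3 (×3 to match 3 CO(g) in the target): (3)·(-110.5) = -331.5 kJ/mol
(3) as written (H2O2(l) already on the product side): -187.8 kJ/mol
Since enthalpy is a state function, ΔH° = (-3)·(-238.7) + (3)·(-110.5) + (1)·(-187.8) = 196.8 kJ/mol

ΔH° = 196.8 kJ/mol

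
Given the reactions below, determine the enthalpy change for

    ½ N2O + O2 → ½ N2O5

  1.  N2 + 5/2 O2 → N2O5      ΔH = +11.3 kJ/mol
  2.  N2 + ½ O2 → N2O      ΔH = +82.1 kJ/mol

ΔH = -35.4 kJ/mol

eq. 1 × 1/2 (×1/2 to match 1/2 N2O5 in the target): (1/2)·(+11.3) = +5.65 kJ/mol
eq. 2 reversed and × 1/2 (reverse to put N2O on the reactant side; ×1/2 to match 1/2 N2O in the target): (-1/2)·(+82.1) = -41.05 kJ/mol
Summing the manipulated equations, ΔH = (+5.65) + (-41.05) = -35.4 kJ/mol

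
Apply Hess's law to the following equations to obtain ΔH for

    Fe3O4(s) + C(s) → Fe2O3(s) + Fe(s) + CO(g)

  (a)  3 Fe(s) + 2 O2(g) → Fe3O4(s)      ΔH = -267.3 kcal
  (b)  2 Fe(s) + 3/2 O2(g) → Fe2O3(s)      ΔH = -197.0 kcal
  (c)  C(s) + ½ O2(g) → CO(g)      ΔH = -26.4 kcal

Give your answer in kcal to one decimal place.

(a) reversed (reverse to put Fe3O4(s) on the reactant side): +267.3 kcal
(b) as written (Fe2O3(s) already on the product side): -197.0 kcal
(c) as written (CO(g) already on the product side): -26.4 kcal
ΔH = (+267.3) + (-197.0) + (-26.4) = 43.9 kcal

ΔH = 43.9 kcal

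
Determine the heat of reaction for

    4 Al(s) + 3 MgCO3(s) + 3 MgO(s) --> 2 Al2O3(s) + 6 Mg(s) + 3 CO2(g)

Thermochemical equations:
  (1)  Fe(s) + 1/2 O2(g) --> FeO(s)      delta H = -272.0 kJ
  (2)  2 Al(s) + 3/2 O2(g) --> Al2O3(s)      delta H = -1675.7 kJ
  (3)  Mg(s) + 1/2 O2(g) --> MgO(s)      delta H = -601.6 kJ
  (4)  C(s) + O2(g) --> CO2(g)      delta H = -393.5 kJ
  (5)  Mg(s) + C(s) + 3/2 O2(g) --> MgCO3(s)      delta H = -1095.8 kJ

(1): not needed.
(2) × 2: (2)·(-1675.7) = -3351.4 kJ
(3) reversed and × 3: (-3)·(-601.6) = +1804.8 kJ
(4) × 3: (3)·(-393.5) = -1180.5 kJ
(5) reversed and × 3: (-3)·(-1095.8) = +3287.4 kJ
delta H = (2)·(-1675.7) + (-3)·(-601.6) + (3)·(-393.5) + (-3)·(-1095.8) = 560.3 kJ

delta H = 560.3 kJ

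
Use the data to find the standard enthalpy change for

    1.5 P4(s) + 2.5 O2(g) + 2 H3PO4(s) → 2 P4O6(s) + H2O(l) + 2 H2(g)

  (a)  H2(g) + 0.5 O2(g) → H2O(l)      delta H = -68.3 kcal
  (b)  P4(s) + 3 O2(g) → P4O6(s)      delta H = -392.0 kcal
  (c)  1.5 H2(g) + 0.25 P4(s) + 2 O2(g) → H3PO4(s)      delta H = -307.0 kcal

(a) as written: -68.3 kcal
(b) × 2: (2)·(-392.0) = -784.0 kcal
(c) reversed and × 2: (-2)·(-307.0) = +614.0 kcal
By Hess's law, delta H = (-68.3) + (-784.0) + (+614.0) = -238.3 kcal

delta H = -238.3 kcal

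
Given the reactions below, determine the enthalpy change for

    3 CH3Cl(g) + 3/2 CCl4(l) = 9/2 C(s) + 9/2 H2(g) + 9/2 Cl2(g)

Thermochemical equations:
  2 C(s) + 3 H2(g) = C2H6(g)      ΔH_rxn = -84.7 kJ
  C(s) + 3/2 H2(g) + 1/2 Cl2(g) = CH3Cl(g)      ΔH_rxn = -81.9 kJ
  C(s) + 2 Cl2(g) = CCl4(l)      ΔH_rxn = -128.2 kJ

equation 1: not needed (C2H6(g) appears nowhere else).
equation 2 reversed and × 3 (reverse to put CH3Cl(g) on the reactant side; scale by 3 for the 3 CH3Cl(g)): (-3)·(-81.9) = +245.7 kJ
equation 3 reversed and × 3/2 (CCl4(l) must end up as a reactant; ×3/2 to match 3/2 CCl4(l) in the target): (-3/2)·(-128.2) = +192.3 kJ
Combining the equations, ΔH_rxn = (+245.7) + (+192.3) = 438.0 kJ

ΔH_rxn = 438.0 kJ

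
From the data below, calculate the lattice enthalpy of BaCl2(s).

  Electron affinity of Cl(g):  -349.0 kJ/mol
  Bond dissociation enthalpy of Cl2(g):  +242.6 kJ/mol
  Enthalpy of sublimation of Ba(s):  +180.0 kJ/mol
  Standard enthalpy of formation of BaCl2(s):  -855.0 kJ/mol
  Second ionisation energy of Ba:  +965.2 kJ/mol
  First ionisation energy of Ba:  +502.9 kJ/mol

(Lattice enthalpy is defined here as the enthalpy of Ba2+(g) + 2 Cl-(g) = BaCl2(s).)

ΔHf° = 1·ΔHsub + 1·(ΣIE) + 1·D(Cl2) + 2·EA + U
-855.0 = 1·(+180.0) + 1·(+1468.1) + 1·(+242.6) + 2·(-349.0) + U
U = -855.0 − (+1192.7) = -2047.7 kJ/mol

U = -2047.7 kJ/mol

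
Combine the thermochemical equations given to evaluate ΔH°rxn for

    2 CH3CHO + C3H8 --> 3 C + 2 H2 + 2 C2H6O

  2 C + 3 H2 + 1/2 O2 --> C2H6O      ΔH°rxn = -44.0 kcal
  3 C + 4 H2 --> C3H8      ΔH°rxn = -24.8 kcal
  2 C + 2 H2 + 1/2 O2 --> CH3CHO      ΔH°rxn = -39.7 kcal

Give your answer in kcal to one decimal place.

ΔH°rxn = 16.2 kcal

equation 1 × 2 (×2 to match 2 C2H6O in the target): (2)·(-44.0) = -88.0 kcal
equation 2 reversed (C3H8 must end up as a reactant): +24.8 kcal
equation 3 reversed and × 2 (reverse to put CH3CHO on the reactant side; ×2 to match 2 CH3CHO in the target): (-2)·(-39.7) = +79.4 kcal
ΔH°rxn = (-88.0) + (+24.8) + (+79.4) = 16.2 kcal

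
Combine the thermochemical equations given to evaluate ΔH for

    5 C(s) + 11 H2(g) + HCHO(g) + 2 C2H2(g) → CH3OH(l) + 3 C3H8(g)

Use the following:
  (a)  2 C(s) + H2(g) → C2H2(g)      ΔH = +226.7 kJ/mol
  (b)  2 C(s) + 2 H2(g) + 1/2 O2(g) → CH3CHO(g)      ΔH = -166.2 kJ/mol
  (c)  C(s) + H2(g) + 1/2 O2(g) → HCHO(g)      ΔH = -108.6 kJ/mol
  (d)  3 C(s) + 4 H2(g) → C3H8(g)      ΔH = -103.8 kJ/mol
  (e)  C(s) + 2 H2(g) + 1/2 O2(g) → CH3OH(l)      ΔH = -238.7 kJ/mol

(a) reversed and × 2: (-2)·(+226.7) = -453.4 kJ/mol
(b): not needed.
(c) reversed: +108.6 kJ/mol
(d) × 3: (3)·(-103.8) = -311.4 kJ/mol
(e) as written: -238.7 kJ/mol
ΔH = (-453.4) + (+108.6) + (-311.4) + (-238.7) = -894.9 kJ/mol

ΔH = -894.9 kJ/mol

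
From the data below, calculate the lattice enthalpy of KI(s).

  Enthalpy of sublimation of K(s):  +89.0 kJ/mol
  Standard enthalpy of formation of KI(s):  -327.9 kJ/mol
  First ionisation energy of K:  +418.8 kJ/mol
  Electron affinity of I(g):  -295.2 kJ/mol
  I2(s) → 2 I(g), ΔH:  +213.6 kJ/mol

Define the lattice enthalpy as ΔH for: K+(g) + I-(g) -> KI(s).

ΔHf° = 1·ΔHsub + 1·(ΣIE) + 1/2·D(I2) + 1·EA + U
-327.9 = 1·(+89.0) + 1·(+418.8) + 1/2·(+213.6) + 1·(-295.2) + U
U = -327.9 − (+319.4) = -647.3 kJ/mol

U = -647.3 kJ/mol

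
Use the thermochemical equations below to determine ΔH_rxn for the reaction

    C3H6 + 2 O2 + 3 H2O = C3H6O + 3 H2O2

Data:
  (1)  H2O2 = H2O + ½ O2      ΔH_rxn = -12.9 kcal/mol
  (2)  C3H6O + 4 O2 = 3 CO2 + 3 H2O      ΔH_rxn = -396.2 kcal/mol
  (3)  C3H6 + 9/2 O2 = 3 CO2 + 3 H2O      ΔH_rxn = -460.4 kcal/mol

(1) reversed and × 3 (reverse to put H2O2 on the product side; ×3 to match 3 H2O2 in the target): (-3)·(-12.9) = +38.7 kcal/mol
(2) reversed (C3H6O must end up as a product): +396.2 kcal/mol
(3) as written (C3H6 already on the reactant side): -460.4 kcal/mol
ΔH_rxn = (-3)·(-12.9) + (-1)·(-396.2) + (1)·(-460.4) = -25.5 kcal/mol

ΔH_rxn = -25.5 kcal/mol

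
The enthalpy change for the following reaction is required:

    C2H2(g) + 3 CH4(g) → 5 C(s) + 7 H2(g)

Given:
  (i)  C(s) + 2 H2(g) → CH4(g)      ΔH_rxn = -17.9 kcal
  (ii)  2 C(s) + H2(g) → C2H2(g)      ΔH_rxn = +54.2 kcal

(i) reversed and × 3 (CH4(g) must end up as a reactant; ×3 to match 3 CH4(g) in the target): (-3)·(-17.9) = +53.7 kcal
(ii) reversed (C2H2(g) must end up as a reactant): -54.2 kcal
Summing the manipulated equations, ΔH_rxn = (-3)·(-17.9) + (-1)·(+54.2) = -0.5 kcal

ΔH_rxn = -0.5 kcal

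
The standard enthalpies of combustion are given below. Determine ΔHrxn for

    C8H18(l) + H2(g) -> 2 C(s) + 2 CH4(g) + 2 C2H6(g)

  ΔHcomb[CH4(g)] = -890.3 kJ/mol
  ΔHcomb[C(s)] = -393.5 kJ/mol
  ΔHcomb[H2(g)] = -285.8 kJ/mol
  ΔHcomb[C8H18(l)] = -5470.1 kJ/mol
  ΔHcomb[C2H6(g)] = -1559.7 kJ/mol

With combustion enthalpies, reactants minus products:
= [1·(-5470.1) + 1·(-285.8)] − [2·(-393.5) + 2·(-890.3) + 2·(-1559.7)]
= -68.9 kJ/mol

ΔHrxn = -68.9 kJ/mol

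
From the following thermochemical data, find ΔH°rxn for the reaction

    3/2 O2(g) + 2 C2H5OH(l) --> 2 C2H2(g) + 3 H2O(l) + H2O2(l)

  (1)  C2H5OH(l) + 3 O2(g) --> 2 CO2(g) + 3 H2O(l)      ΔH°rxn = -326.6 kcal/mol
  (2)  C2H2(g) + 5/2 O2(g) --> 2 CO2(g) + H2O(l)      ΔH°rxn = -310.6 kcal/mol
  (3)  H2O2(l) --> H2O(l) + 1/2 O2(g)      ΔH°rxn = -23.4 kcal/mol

ΔH°rxn = -8.6 kcal/mol

(1) × 2 (scale by 2 for the 2 C2H5OH(l)): (2)·(-326.6) = -653.2 kcal/mol
(2) reversed and × 2 (reverse to put C2H2(g) on the product side; scale by 2 for the 2 C2H2(g)): (-2)·(-310.6) = +621.2 kcal/mol
(3) reversed (H2O2(l) must end up as a product): +23.4 kcal/mol
ΔH°rxn = (2)·(-326.6) + (-2)·(-310.6) + (-1)·(-23.4) = -8.6 kcal/mol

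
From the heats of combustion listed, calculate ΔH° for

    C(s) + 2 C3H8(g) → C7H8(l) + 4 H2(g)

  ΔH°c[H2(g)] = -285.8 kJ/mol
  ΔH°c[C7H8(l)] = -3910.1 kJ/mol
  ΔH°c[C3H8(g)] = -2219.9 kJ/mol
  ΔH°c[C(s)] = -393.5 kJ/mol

With combustion enthalpies, reactants minus products:
= [1·(-393.5) + 2·(-2219.9)] − [1·(-3910.1) + 4·(-285.8)]
= 220.0 kJ/mol

ΔH° = 220.0 kJ/mol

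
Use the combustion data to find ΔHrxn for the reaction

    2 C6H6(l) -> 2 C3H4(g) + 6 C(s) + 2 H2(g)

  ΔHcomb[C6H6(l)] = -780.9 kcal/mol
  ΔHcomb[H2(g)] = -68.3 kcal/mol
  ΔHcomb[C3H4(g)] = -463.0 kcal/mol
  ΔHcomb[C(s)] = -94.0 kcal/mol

ΔHrxn = 64.8 kcal/mol

With combustion enthalpies, reactants minus products:
= [2·(-780.9)] − [2·(-463.0) + 6·(-94.0) + 2·(-68.3)]
= 64.8 kcal/mol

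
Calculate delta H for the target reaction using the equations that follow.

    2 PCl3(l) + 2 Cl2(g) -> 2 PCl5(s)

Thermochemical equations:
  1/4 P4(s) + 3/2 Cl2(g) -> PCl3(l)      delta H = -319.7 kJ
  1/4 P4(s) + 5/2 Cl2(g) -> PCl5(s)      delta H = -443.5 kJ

equation 1 reversed and × 2 (PCl3(l) must end up as a reactant; ×2 to match 2 PCl3(l) in the target): (-2)·(-319.7) = +639.4 kJ
equation 2 × 2 (×2 to match 2 PCl5(s) in the target): (2)·(-443.5) = -887.0 kJ
delta H = (-2)·(-319.7) + (2)·(-443.5) = -247.6 kJ

delta H = -247.6 kJ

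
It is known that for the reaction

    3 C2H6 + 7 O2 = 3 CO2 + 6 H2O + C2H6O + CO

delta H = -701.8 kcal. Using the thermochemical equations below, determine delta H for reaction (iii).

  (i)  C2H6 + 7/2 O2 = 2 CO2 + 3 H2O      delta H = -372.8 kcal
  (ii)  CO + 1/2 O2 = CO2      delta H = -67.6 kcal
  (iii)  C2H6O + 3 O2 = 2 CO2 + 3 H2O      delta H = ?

(i) × 3: (3)·(-372.8) = -1118.4 kcal
(ii) reversed: +67.6 kcal
(iii) reversed: contributes −x
-701.8 = (-1118.4) + (+67.6) − x
x = (-701.8 − (-1050.8)) / (-1) = -349.0 kcal

delta H = -349.0 kcal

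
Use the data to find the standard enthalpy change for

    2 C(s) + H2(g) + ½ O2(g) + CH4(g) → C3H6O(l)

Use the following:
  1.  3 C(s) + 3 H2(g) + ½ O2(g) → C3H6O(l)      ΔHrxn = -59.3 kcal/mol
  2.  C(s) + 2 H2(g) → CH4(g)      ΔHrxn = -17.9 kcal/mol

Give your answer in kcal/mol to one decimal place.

eq. 1 as written: -59.3 kcal/mol
eq. 2 reversed: +17.9 kcal/mol
ΔHrxn = (-59.3) + (+17.9) = -41.4 kcal/mol

ΔHrxn = -41.4 kcal/mol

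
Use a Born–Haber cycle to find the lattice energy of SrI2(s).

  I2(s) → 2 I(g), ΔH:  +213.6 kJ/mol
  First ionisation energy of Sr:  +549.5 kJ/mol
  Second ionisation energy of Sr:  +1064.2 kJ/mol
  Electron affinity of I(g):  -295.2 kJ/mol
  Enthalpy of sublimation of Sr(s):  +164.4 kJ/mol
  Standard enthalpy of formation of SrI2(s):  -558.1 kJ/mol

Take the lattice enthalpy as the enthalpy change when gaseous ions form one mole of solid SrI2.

ΔHf° = 1·ΔHsub + 1·(ΣIE) + 1·D(I2) + 2·EA + U
-558.1 = 1·(+164.4) + 1·(+1613.7) + 1·(+213.6) + 2·(-295.2) + U
U = -558.1 − (+1401.3) = -1959.4 kJ/mol

U = -1959.4 kJ/mol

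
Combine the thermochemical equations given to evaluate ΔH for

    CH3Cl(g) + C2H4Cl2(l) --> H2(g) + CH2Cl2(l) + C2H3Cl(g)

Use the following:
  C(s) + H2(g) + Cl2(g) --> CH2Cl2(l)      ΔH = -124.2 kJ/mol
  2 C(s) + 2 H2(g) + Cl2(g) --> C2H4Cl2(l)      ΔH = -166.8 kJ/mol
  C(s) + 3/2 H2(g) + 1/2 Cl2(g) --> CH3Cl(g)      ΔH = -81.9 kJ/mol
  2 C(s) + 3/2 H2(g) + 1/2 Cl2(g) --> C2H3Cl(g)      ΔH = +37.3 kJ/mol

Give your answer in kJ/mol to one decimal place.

equation 1 as written: -124.2 kJ/mol
equation 2 reversed: +166.8 kJ/mol
equation 3 reversed: +81.9 kJ/mol
equation 4 as written: +37.3 kJ/mol
Combining the equations, ΔH = (-124.2) + (+166.8) + (+81.9) + (+37.3) = 161.8 kJ/mol

ΔH = 161.8 kJ/mol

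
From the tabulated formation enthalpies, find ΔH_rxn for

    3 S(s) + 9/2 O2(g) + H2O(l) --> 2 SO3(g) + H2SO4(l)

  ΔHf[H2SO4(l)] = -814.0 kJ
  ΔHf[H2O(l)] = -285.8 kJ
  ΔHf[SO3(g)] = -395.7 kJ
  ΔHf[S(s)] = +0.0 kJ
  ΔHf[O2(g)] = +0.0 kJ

ΔH°rxn = Σ nΔHf°(products) − Σ nΔHf°(reactants).
Products: 2·(-395.7) + 1·(-814.0) = -1605.4
Reactants: 3·(+0.0) + 9/2·(+0.0) + 1·(-285.8) = -285.8
ΔH_rxn = (-1605.4) − (-285.8) = -1319.6 kJ

ΔH_rxn = -1319.6 kJ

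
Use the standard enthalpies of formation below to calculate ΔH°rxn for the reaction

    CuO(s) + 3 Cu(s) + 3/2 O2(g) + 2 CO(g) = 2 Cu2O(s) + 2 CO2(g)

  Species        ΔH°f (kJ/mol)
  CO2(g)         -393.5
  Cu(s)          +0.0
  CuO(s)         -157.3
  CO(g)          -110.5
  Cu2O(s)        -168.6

Products: 2·(-168.6) + 2·(-393.5) = -1124.2
Reactants: 1·(-157.3) + 3·(+0.0) + 3/2·(+0.0) + 2·(-110.5) = -378.3
ΔH°rxn = (-1124.2) − (-378.3) = -745.9 kJ/mol

ΔH°rxn = -745.9 kJ/mol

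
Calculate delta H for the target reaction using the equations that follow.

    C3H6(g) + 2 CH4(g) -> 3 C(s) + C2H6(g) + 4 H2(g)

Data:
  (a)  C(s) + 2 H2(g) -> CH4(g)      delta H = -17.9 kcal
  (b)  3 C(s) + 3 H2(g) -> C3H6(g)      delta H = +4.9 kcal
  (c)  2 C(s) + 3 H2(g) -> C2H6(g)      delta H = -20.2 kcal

delta H = 10.7 kcal

(a) reversed and × 2: (-2)·(-17.9) = +35.8 kcal
(b) reversed: -4.9 kcal
(c) as written: -20.2 kcal
delta H = (-2)·(-17.9) + (-1)·(+4.9) + (1)·(-20.2) = 10.7 kcal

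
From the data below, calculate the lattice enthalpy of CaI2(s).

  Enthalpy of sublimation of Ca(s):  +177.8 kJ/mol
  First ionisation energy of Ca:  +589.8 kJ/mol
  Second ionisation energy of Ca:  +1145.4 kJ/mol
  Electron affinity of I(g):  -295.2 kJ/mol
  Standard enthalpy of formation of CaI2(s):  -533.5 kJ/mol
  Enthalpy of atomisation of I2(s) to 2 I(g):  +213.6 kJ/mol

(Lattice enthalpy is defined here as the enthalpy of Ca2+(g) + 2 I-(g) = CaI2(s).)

ΔHf° = 1·ΔHsub + 1·(ΣIE) + 1·D(I2) + 2·EA + U
-533.5 = 1·(+177.8) + 1·(+1735.2) + 1·(+213.6) + 2·(-295.2) + U
U = -533.5 − (+1536.2) = -2069.7 kJ/mol

U = -2069.7 kJ/mol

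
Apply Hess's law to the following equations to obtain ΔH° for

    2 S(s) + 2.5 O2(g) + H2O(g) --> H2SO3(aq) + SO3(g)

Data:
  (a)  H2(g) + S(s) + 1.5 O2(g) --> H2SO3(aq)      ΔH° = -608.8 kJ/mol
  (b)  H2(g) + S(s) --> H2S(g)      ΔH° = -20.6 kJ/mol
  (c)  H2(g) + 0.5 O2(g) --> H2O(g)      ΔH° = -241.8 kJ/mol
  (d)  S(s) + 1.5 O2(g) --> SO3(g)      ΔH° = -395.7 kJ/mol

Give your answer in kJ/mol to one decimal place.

(a) as written: -608.8 kJ/mol
(b): not needed.
(c) reversed: +241.8 kJ/mol
(d) as written: -395.7 kJ/mol
Summing the manipulated equations, ΔH° = (-608.8) + (+241.8) + (-395.7) = -762.7 kJ/mol

ΔH° = -762.7 kJ/mol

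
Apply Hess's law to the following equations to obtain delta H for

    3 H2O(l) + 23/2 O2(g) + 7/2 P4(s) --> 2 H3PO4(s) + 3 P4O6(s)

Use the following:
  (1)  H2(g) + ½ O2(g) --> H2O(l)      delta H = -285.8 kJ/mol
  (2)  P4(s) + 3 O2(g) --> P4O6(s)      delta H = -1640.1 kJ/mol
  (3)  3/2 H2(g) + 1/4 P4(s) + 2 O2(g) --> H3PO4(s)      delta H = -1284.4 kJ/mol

(1) reversed and × 3 (H2O(l) must end up as a reactant; ×3 to match 3 H2O(l) in the target): (-3)·(-285.8) = +857.4 kJ/mol
(2) × 3 (scale by 3 for the 3 P4O6(s)): (3)·(-1640.1) = -4920.3 kJ/mol
(3) × 2 (scale by 2 for the 2 H3PO4(s)): (2)·(-1284.4) = -2568.8 kJ/mol
delta H = (+857.4) + (-4920.3) + (-2568.8) = -6631.7 kJ/mol

delta H = -6631.7 kJ/mol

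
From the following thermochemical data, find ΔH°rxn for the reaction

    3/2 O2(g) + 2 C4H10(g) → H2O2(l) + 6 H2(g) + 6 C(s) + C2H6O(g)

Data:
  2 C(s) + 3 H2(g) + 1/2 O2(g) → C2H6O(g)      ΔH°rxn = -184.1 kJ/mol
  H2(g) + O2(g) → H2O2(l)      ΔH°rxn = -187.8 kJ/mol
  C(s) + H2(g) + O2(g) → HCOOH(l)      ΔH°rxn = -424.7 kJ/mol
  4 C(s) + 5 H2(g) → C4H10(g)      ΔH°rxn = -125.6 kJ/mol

ΔH°rxn = -120.7 kJ/mol

equation 1 as written: -184.1 kJ/mol
equation 2 as written: -187.8 kJ/mol
equation 3: not needed.
equation 4 reversed and × 2: (-2)·(-125.6) = +251.2 kJ/mol
Summing the manipulated equations, ΔH°rxn = (-184.1) + (-187.8) + (+251.2) = -120.7 kJ/mol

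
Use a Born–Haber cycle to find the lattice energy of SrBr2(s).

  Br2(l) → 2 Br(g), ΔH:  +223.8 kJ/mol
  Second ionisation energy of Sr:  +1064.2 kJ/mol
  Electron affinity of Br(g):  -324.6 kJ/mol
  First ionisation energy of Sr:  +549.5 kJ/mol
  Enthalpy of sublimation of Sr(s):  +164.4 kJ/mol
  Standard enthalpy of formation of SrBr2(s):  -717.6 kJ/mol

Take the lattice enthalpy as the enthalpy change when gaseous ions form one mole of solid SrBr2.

U = -2070.3 kJ/mol

ΔHf° = 1·ΔHsub + 1·(ΣIE) + 1·D(Br2) + 2·EA + U
-717.6 = 1·(+164.4) + 1·(+1613.7) + 1·(+223.8) + 2·(-324.6) + U
U = -717.6 − (+1352.7) = -2070.3 kJ/mol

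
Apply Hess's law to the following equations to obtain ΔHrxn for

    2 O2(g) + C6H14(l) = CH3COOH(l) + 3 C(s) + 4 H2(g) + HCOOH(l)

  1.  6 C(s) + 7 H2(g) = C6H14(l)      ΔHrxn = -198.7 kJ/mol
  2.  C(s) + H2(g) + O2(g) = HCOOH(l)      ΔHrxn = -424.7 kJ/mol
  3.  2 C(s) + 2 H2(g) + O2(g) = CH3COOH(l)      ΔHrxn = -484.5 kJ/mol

ΔHrxn = -710.5 kJ/mol

eq. 1 reversed: +198.7 kJ/mol
eq. 2 as written: -424.7 kJ/mol
eq. 3 as written: -484.5 kJ/mol
By Hess's law, ΔHrxn = (+198.7) + (-424.7) + (-484.5) = -710.5 kJ/mol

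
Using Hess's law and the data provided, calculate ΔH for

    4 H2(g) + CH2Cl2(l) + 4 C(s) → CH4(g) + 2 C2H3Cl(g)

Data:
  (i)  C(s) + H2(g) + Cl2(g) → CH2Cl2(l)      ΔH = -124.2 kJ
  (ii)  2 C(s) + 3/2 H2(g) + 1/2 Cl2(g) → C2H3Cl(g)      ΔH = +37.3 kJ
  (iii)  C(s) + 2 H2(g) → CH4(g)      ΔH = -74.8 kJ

(i) reversed: +124.2 kJ
(ii) × 2: (2)·(+37.3) = +74.6 kJ
(iii) as written: -74.8 kJ
By Hess's law, ΔH = (+124.2) + (+74.6) + (-74.8) = 124.0 kJ

ΔH = 124.0 kJ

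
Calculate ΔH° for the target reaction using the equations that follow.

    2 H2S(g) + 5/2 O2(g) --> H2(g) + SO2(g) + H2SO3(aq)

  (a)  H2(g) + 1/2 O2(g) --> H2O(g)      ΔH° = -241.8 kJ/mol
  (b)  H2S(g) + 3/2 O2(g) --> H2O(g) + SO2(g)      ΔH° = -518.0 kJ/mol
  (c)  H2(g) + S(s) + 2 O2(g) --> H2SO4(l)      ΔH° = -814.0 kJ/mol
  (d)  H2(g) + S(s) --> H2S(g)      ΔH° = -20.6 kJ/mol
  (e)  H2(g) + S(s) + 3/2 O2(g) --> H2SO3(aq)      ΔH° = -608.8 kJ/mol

ΔH° = -864.4 kJ/mol

(a) reversed: +241.8 kJ/mol
(b) as written: -518.0 kJ/mol
(c): not needed.
(d) reversed: +20.6 kJ/mol
(e) as written: -608.8 kJ/mol
Combining the equations, ΔH° = (-1)·(-241.8) + (1)·(-518.0) + (-1)·(-20.6) + (1)·(-608.8) = -864.4 kJ/mol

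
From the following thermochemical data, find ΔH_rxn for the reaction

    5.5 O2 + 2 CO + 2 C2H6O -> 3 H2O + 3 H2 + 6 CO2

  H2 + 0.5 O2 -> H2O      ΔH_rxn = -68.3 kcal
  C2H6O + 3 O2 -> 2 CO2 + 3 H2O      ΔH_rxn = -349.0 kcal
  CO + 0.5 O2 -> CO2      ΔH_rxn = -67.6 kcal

ΔH_rxn = -628.3 kcal

equation 1 reversed and × 3: (-3)·(-68.3) = +204.9 kcal
equation 2 × 2: (2)·(-349.0) = -698.0 kcal
equation 3 × 2: (2)·(-67.6) = -135.2 kcal
Since enthalpy is a state function, ΔH_rxn = (+204.9) + (-698.0) + (-135.2) = -628.3 kcal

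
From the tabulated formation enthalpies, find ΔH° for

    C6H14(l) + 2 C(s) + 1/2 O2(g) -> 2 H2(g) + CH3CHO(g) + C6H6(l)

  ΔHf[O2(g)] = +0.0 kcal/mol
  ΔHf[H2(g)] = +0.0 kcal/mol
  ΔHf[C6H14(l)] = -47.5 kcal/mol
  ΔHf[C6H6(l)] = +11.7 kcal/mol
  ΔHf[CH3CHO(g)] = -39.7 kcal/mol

Products: 2·(+0.0) + 1·(-39.7) + 1·(+11.7) = -28.0
Reactants: 1·(-47.5) + 2·(+0.0) + 1/2·(+0.0) = -47.5
ΔH° = (-28.0) − (-47.5) = 19.5 kcal/mol

ΔH° = 19.5 kcal/mol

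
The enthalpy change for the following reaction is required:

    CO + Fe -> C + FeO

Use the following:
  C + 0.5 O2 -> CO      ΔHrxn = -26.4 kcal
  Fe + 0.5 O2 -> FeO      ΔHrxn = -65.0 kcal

ΔHrxn = -38.6 kcal

equation 1 reversed (CO must end up as a reactant): +26.4 kcal
equation 2 as written (FeO already on the product side): -65.0 kcal
ΔHrxn = (-1)·(-26.4) + (1)·(-65.0) = -38.6 kcal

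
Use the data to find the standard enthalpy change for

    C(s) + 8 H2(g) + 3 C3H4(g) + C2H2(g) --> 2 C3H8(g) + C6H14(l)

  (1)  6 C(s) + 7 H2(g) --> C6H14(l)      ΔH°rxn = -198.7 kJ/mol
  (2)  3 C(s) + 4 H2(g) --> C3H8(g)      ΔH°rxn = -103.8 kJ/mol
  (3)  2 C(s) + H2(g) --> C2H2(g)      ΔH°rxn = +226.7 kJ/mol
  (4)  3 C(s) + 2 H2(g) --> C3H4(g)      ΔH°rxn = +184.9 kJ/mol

(1) as written (C6H14(l) already on the product side): -198.7 kJ/mol
(2) × 2 (×2 to match 2 C3H8(g) in the target): (2)·(-103.8) = -207.6 kJ/mol
(3) reversed (C2H2(g) must end up as a reactant): -226.7 kJ/mol
(4) reversed and × 3 (reverse to put C3H4(g) on the reactant side; scale by 3 for the 3 C3H4(g)): (-3)·(+184.9) = -554.7 kJ/mol
Combining the equations, ΔH°rxn = (-198.7) + (-207.6) + (-226.7) + (-554.7) = -1187.7 kJ/mol

ΔH°rxn = -1187.7 kJ/mol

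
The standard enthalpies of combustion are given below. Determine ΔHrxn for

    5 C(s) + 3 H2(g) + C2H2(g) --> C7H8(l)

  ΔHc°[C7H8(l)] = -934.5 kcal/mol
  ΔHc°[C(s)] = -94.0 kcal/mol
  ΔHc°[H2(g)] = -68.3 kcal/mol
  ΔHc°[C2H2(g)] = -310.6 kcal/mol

With combustion enthalpies, reactants minus products:
= [5·(-94.0) + 3·(-68.3) + 1·(-310.6)] − [1·(-934.5)]
= -51.0 kcal/mol

ΔHrxn = -51.0 kcal/mol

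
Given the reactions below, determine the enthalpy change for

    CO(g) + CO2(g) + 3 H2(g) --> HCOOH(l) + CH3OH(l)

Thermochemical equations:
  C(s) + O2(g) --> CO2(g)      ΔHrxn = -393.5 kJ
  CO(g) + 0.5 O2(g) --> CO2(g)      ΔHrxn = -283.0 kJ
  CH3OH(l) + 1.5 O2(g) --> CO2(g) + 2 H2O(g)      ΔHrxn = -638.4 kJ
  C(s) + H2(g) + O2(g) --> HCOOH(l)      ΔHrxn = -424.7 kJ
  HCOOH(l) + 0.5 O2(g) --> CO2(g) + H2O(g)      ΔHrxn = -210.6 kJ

ΔHrxn = -159.4 kJ

equation 1 reversed and × 3: (-3)·(-393.5) = +1180.5 kJ
equation 2 as written: -283.0 kJ
equation 3 reversed: +638.4 kJ
equation 4 × 3: (3)·(-424.7) = -1274.1 kJ
equation 5 × 2: (2)·(-210.6) = -421.2 kJ
By Hess's law, ΔHrxn = (-3)·(-393.5) + (1)·(-283.0) + (-1)·(-638.4) + (3)·(-424.7) + (2)·(-210.6) = -159.4 kJ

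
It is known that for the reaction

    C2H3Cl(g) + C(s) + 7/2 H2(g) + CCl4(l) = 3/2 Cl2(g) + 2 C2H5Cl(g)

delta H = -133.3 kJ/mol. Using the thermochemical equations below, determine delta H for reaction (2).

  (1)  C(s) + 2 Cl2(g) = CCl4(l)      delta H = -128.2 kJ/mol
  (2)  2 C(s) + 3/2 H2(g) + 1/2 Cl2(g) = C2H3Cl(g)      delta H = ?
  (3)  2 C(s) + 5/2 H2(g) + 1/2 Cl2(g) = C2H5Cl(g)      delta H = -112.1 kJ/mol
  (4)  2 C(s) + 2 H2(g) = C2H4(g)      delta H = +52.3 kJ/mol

(1) reversed (reverse to put CCl4(l) on the reactant side): +128.2 kJ/mol
(2) reversed (C2H3Cl(g) must end up as a reactant): contributes −x
(3) × 2 (scale by 2 for the 2 C2H5Cl(g)): (2)·(-112.1) = -224.2 kJ/mol
(4): not needed (C2H4(g) appears nowhere else).
-133.3 = (+128.2) + (-224.2) − x
x = (-133.3 − (-96.0)) / (-1) = 37.3 kJ/mol

delta H = 37.3 kJ/mol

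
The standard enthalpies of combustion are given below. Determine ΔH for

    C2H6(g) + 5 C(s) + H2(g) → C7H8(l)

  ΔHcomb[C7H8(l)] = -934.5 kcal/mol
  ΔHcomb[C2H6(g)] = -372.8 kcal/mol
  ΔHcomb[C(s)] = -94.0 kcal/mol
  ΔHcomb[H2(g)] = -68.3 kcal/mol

With combustion enthalpies, reactants minus products:
= [1·(-372.8) + 5·(-94.0) + 1·(-68.3)] − [1·(-934.5)]
= 23.4 kcal/mol

ΔH = 23.4 kcal/mol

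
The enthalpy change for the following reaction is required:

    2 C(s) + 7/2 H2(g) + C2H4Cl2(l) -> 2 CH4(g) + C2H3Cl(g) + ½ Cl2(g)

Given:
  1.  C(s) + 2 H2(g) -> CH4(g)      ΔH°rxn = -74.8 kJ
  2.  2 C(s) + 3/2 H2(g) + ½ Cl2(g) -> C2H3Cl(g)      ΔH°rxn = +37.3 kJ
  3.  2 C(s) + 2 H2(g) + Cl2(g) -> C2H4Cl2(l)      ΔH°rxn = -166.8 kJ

eq. 1 × 2 (×2 to match 2 CH4(g) in the target): (2)·(-74.8) = -149.6 kJ
eq. 2 as written (C2H3Cl(g) already on the product side): +37.3 kJ
eq. 3 reversed (reverse to put C2H4Cl2(l) on the reactant side): +166.8 kJ
Since enthalpy is a state function, ΔH°rxn = (-149.6) + (+37.3) + (+166.8) = 54.5 kJ

ΔH°rxn = 54.5 kJ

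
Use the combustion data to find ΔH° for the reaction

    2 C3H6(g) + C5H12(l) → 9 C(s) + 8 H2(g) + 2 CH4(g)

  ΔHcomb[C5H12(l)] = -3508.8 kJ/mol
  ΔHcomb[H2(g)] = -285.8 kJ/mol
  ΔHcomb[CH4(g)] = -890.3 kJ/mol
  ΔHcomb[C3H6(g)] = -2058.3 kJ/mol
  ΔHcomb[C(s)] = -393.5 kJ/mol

ΔH° = -16.9 kJ/mol

With combustion enthalpies, reactants minus products:
= [2·(-2058.3) + 1·(-3508.8)] − [9·(-393.5) + 8·(-285.8) + 2·(-890.3)]
= -16.9 kJ/mol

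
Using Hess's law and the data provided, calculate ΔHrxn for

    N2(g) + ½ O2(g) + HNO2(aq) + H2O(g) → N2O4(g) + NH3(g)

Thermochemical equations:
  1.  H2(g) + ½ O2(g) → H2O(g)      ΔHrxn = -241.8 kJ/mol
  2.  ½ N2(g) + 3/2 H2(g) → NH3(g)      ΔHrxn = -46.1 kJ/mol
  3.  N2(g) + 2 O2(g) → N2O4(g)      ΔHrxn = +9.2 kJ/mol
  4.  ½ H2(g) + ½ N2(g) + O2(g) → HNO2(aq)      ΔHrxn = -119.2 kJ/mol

ΔHrxn = 324.1 kJ/mol

eq. 1 reversed: +241.8 kJ/mol
eq. 2 as written: -46.1 kJ/mol
eq. 3 as written: +9.2 kJ/mol
eq. 4 reversed: +119.2 kJ/mol
By Hess's law, ΔHrxn = (-1)·(-241.8) + (1)·(-46.1) + (1)·(+9.2) + (-1)·(-119.2) = 324.1 kJ/mol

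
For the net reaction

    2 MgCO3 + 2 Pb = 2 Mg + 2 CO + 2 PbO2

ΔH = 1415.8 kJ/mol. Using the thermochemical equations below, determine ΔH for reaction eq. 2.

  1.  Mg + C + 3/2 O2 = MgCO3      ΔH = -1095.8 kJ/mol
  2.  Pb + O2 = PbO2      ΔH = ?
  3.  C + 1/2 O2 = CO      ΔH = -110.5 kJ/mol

eq. 1 reversed and × 2: (-2)·(-1095.8) = +2191.6 kJ/mol
eq. 2 × 2: contributes 2·x
eq. 3 × 2: (2)·(-110.5) = -221.0 kJ/mol
+1415.8 = (+2191.6) + (-221.0) + 2·x
x = (+1415.8 − (+1970.6)) / (2) = -277.4 kJ/mol

ΔH = -277.4 kJ/mol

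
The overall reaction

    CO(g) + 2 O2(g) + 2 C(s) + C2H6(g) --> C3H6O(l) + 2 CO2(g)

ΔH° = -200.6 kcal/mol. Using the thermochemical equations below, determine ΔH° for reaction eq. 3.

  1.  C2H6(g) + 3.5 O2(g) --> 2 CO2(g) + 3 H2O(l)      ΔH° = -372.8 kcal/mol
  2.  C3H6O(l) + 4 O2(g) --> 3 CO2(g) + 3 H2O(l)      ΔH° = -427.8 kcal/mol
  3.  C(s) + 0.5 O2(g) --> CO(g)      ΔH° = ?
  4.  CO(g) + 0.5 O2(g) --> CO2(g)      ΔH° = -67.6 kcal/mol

eq. 1 as written: -372.8 kcal/mol
eq. 2 reversed: +427.8 kcal/mol
eq. 3 × 2: contributes 2·x
eq. 4 × 3: (3)·(-67.6) = -202.8 kcal/mol
-200.6 = (-372.8) + (+427.8) + (-202.8) + 2·x
x = (-200.6 − (-147.8)) / (2) = -26.4 kcal/mol

ΔH° = -26.4 kcal/mol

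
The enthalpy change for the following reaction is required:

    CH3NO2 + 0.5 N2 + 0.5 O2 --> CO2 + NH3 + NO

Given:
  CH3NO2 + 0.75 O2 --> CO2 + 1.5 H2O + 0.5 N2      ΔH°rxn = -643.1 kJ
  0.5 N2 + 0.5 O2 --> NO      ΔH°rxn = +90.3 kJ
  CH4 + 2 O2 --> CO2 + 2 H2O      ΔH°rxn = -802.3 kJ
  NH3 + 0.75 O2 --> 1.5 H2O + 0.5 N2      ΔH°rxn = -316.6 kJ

ΔH°rxn = -236.2 kJ

equation 1 as written: -643.1 kJ
equation 2 as written: +90.3 kJ
equation 3: not needed.
equation 4 reversed: +316.6 kJ
Summing the manipulated equations, ΔH°rxn = (1)·(-643.1) + (1)·(+90.3) + (-1)·(-316.6) = -236.2 kJ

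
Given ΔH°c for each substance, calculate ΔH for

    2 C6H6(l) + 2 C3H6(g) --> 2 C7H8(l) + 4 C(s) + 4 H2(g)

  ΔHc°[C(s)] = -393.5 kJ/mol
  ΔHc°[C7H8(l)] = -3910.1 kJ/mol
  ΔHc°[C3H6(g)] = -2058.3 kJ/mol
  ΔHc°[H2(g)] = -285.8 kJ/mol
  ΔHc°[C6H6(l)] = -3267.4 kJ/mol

With combustion enthalpies, reactants minus products:
= [2·(-3267.4) + 2·(-2058.3)] − [2·(-3910.1) + 4·(-393.5) + 4·(-285.8)]
= -114.0 kJ/mol

ΔH = -114.0 kJ/mol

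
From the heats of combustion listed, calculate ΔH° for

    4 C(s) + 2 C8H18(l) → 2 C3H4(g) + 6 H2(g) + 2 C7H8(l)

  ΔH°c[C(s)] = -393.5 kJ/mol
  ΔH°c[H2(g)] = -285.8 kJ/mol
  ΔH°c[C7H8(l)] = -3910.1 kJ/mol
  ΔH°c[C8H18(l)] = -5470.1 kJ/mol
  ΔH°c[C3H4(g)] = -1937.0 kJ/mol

ΔH° = 894.8 kJ/mol

Using ΔH = Σ nΔHc°(reactants) − Σ nΔHc°(products):
= [4·(-393.5) + 2·(-5470.1)] − [2·(-1937.0) + 6·(-285.8) + 2·(-3910.1)]
= 894.8 kJ/mol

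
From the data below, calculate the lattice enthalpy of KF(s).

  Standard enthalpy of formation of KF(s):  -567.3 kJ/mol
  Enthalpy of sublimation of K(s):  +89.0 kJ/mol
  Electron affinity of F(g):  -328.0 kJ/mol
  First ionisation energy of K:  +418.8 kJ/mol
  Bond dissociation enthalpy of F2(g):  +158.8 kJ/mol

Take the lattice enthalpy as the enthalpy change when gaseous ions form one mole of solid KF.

ΔHf° = 1·ΔHsub + 1·(ΣIE) + 1/2·D(F2) + 1·EA + U
-567.3 = 1·(+89.0) + 1·(+418.8) + 1/2·(+158.8) + 1·(-328.0) + U
U = -567.3 − (+259.2) = -826.5 kJ/mol

U = -826.5 kJ/mol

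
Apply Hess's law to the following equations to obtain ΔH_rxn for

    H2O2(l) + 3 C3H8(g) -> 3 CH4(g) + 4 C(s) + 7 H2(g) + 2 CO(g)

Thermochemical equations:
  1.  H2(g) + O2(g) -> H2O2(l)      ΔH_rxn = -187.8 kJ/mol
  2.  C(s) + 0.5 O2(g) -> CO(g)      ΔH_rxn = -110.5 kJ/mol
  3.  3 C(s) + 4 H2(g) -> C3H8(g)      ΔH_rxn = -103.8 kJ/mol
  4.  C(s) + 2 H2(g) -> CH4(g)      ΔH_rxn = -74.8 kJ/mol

eq. 1 reversed: +187.8 kJ/mol
eq. 2 × 2: (2)·(-110.5) = -221.0 kJ/mol
eq. 3 reversed and × 3: (-3)·(-103.8) = +311.4 kJ/mol
eq. 4 × 3: (3)·(-74.8) = -224.4 kJ/mol
Summing the manipulated equations, ΔH_rxn = (-1)·(-187.8) + (2)·(-110.5) + (-3)·(-103.8) + (3)·(-74.8) = 53.8 kJ/mol

ΔH_rxn = 53.8 kJ/mol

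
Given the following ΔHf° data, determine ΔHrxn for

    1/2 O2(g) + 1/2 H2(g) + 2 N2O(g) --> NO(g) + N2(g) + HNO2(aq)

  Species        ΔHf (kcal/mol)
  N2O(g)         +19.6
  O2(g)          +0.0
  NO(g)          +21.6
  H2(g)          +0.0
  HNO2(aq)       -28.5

ΔHrxn = -46.1 kcal/mol

Products: 1·(+21.6) + 1·(+0.0) + 1·(-28.5) = -6.9
Reactants: 1/2·(+0.0) + 1/2·(+0.0) + 2·(+19.6) = +39.2
ΔHrxn = (-6.9) − (+39.2) = -46.1 kcal/mol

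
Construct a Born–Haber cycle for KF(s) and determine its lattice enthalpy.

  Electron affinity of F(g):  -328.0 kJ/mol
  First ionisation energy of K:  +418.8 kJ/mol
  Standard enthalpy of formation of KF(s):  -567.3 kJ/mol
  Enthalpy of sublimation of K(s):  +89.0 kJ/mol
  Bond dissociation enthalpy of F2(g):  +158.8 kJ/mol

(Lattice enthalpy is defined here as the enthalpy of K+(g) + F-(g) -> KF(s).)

ΔHf° = 1·ΔHsub + 1·(ΣIE) + 1/2·D(F2) + 1·EA + U
-567.3 = 1·(+89.0) + 1·(+418.8) + 1/2·(+158.8) + 1·(-328.0) + U
U = -567.3 − (+259.2) = -826.5 kJ/mol

U = -826.5 kJ/mol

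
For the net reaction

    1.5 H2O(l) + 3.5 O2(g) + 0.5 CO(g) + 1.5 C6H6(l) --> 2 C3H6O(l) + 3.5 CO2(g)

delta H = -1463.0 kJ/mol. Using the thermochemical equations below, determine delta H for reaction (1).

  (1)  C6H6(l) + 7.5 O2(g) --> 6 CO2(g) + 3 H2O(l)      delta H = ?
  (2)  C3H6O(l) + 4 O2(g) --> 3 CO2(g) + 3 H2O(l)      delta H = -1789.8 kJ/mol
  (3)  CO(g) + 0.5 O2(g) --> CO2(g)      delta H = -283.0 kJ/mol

(1) × 3/2: contributes 3/2·x
(2) reversed and × 2: (-2)·(-1789.8) = +3579.6 kJ/mol
(3) × 1/2: (1/2)·(-283.0) = -141.5 kJ/mol
-1463.0 = (+3579.6) + (-141.5) + 3/2·x
x = (-1463.0 − (+3438.1)) / (3/2) = -3267.4 kJ/mol

delta H = -3267.4 kJ/mol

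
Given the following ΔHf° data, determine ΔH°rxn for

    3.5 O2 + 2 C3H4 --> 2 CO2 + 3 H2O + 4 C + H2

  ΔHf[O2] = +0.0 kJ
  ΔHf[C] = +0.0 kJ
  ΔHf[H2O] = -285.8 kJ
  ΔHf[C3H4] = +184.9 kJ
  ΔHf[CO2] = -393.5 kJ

ΔH°rxn = -2014.2 kJ

ΔH°rxn = Σ nΔHf°(products) − Σ nΔHf°(reactants).
Products: 2·(-393.5) + 3·(-285.8) + 4·(+0.0) + 1·(+0.0) = -1644.4
Reactants: 7/2·(+0.0) + 2·(+184.9) = +369.8
ΔH°rxn = (-1644.4) − (+369.8) = -2014.2 kJ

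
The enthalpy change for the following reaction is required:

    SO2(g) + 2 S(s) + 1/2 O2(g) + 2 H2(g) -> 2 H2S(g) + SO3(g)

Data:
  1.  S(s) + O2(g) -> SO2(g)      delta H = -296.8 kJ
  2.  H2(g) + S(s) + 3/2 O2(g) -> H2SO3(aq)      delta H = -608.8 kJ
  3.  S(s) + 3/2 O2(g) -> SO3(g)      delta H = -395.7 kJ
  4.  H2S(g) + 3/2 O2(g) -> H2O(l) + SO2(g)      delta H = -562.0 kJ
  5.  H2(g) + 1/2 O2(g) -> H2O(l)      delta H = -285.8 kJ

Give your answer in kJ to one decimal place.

delta H = -140.1 kJ

eq. 1 as written: -296.8 kJ
eq. 2: not needed.
eq. 3 as written: -395.7 kJ
eq. 4 reversed and × 2: (-2)·(-562.0) = +1124.0 kJ
eq. 5 × 2: (2)·(-285.8) = -571.6 kJ
Combining the equations, delta H = (1)·(-296.8) + (1)·(-395.7) + (-2)·(-562.0) + (2)·(-285.8) = -140.1 kJ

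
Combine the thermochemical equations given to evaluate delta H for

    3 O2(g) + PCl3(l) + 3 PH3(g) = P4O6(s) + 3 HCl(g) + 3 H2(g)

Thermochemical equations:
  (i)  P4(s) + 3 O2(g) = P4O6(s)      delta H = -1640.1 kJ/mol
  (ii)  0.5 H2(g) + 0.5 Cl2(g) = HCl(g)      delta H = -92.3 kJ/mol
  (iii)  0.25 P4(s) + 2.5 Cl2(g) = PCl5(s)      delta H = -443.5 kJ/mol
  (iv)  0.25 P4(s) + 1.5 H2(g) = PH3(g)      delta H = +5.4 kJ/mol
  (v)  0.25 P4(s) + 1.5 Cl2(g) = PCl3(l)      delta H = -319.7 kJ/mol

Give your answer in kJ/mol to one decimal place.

delta H = -1613.5 kJ/mol

(i) as written: -1640.1 kJ/mol
(ii) × 3: (3)·(-92.3) = -276.9 kJ/mol
(iii): not needed.
(iv) reversed and × 3: (-3)·(+5.4) = -16.2 kJ/mol
(v) reversed: +319.7 kJ/mol
delta H = (1)·(-1640.1) + (3)·(-92.3) + (-3)·(+5.4) + (-1)·(-319.7) = -1613.5 kJ/mol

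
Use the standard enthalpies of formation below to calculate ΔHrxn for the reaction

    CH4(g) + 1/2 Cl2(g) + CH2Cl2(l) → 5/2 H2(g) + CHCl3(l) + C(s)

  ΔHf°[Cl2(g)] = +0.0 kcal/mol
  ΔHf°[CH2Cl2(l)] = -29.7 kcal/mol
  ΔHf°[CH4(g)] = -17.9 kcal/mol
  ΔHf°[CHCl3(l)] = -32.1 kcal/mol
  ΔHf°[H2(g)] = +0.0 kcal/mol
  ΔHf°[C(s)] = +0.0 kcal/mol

Products: 5/2·(+0.0) + 1·(-32.1) + 1·(+0.0) = -32.1
Reactants: 1·(-17.9) + 1/2·(+0.0) + 1·(-29.7) = -47.6
ΔHrxn = (-32.1) − (-47.6) = 15.5 kcal/mol

ΔHrxn = 15.5 kcal/mol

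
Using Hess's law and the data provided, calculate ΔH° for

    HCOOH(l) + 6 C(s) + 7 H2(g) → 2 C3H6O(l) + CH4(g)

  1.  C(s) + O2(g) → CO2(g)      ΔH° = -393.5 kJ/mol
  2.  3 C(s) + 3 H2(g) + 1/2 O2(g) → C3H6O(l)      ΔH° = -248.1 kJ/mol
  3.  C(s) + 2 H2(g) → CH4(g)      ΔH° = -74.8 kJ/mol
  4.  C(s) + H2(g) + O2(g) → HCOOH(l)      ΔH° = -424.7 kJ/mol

ΔH° = -146.3 kJ/mol

eq. 1: not needed (CO2(g) appears nowhere else).
eq. 2 × 2 (scale by 2 for the 2 C3H6O(l)): (2)·(-248.1) = -496.2 kJ/mol
eq. 3 as written (CH4(g) already on the product side): -74.8 kJ/mol
eq. 4 reversed (HCOOH(l) must end up as a reactant): +424.7 kJ/mol
Combining the equations, ΔH° = (-496.2) + (-74.8) + (+424.7) = -146.3 kJ/mol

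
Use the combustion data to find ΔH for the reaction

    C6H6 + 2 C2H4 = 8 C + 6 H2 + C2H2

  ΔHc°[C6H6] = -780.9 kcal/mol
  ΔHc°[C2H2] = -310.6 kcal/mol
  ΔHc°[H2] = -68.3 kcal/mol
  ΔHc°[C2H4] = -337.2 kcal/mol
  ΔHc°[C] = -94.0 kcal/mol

With combustion enthalpies, reactants minus products:
= [1·(-780.9) + 2·(-337.2)] − [8·(-94.0) + 6·(-68.3) + 1·(-310.6)]
= 17.1 kcal/mol

ΔH = 17.1 kcal/mol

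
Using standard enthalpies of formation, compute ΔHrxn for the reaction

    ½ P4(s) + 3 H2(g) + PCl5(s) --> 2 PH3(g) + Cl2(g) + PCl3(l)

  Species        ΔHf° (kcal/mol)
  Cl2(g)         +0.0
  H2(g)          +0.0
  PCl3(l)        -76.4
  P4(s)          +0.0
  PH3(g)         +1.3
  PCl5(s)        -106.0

ΔHrxn = 32.2 kcal/mol

Products: 2·(+1.3) + 1·(+0.0) + 1·(-76.4) = -73.8
Reactants: 1/2·(+0.0) + 3·(+0.0) + 1·(-106.0) = -106.0
ΔHrxn = (-73.8) − (-106.0) = 32.2 kcal/mol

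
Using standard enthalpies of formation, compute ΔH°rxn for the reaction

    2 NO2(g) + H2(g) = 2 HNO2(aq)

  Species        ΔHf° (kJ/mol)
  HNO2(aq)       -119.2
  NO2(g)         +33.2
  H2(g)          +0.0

ΔH°rxn = -304.8 kJ/mol

ΔH°rxn = Σ nΔHf°(products) − Σ nΔHf°(reactants).
Products: 2·(-119.2) = -238.4
Reactants: 2·(+33.2) + 1·(+0.0) = +66.4
ΔH°rxn = (-238.4) − (+66.4) = -304.8 kJ/mol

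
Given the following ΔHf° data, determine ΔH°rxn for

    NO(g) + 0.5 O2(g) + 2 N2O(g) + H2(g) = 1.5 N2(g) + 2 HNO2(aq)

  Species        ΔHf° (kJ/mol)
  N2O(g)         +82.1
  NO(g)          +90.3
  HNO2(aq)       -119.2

ΔH°rxn = -492.9 kJ/mol

ΔH°rxn = Σ nΔHf°(products) − Σ nΔHf°(reactants).
Products: 3/2·(+0.0) + 2·(-119.2) = -238.4
Reactants: 1·(+90.3) + 1/2·(+0.0) + 2·(+82.1) + 1·(+0.0) = +254.5
ΔH°rxn = (-238.4) − (+254.5) = -492.9 kJ/mol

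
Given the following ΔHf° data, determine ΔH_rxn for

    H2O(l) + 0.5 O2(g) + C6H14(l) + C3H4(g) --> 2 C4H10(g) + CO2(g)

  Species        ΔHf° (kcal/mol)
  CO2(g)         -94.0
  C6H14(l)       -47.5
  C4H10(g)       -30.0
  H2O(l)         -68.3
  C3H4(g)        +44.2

ΔH_rxn = -82.4 kcal/mol

ΔH°rxn = Σ nΔHf°(products) − Σ nΔHf°(reactants).
Products: 2·(-30.0) + 1·(-94.0) = -154.0
Reactants: 1·(-68.3) + 1/2·(+0.0) + 1·(-47.5) + 1·(+44.2) = -71.6
ΔH_rxn = (-154.0) − (-71.6) = -82.4 kcal/mol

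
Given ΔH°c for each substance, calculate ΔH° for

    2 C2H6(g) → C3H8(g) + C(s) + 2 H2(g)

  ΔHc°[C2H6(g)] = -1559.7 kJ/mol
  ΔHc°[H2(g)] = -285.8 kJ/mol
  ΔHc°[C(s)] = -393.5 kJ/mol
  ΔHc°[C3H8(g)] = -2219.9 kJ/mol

ΔH° = 65.6 kJ/mol

With combustion enthalpies, reactants minus products:
= [2·(-1559.7)] − [1·(-2219.9) + 1·(-393.5) + 2·(-285.8)]
= 65.6 kJ/mol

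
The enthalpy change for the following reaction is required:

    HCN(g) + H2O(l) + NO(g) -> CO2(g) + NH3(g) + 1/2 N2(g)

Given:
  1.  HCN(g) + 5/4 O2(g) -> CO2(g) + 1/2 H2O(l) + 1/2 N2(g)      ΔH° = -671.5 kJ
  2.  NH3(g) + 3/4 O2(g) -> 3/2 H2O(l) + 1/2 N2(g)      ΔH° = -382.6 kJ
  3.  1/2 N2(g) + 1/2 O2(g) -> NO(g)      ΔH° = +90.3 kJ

ΔH° = -379.2 kJ

eq. 1 as written: -671.5 kJ
eq. 2 reversed: +382.6 kJ
eq. 3 reversed: -90.3 kJ
By Hess's law, ΔH° = (-671.5) + (+382.6) + (-90.3) = -379.2 kJ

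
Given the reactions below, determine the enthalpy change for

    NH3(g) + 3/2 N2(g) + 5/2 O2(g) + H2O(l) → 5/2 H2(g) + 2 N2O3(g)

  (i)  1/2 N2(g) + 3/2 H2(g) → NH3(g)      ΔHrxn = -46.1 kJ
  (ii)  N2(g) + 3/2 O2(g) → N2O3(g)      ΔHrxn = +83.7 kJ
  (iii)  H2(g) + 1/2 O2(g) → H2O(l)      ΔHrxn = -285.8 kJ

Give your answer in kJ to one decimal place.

ΔHrxn = 499.3 kJ

(i) reversed (reverse to put NH3(g) on the reactant side): +46.1 kJ
(ii) × 2 (scale by 2 for the 2 N2O3(g)): (2)·(+83.7) = +167.4 kJ
(iii) reversed (H2O(l) must end up as a reactant): +285.8 kJ
Summing the manipulated equations, ΔHrxn = (+46.1) + (+167.4) + (+285.8) = 499.3 kJ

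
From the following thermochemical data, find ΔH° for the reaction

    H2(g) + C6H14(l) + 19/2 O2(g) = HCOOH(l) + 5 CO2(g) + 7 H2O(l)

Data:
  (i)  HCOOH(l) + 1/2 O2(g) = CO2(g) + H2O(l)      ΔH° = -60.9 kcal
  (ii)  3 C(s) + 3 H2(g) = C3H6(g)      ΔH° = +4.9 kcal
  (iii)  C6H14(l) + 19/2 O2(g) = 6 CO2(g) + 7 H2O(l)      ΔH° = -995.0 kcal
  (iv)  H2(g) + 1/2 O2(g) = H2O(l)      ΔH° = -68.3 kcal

ΔH° = -1002.4 kcal

(i) reversed (reverse to put HCOOH(l) on the product side): +60.9 kcal
(ii): not needed (C(s) appears nowhere else).
(iii) as written (C6H14(l) already on the reactant side): -995.0 kcal
(iv) as written: -68.3 kcal
Combining the equations, ΔH° = (-1)·(-60.9) + (1)·(-995.0) + (1)·(-68.3) = -1002.4 kcal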